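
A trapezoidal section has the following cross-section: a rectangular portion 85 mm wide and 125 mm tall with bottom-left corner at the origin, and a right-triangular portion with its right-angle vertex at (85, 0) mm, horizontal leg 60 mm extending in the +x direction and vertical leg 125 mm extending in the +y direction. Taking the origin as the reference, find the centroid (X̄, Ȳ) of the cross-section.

X̄ = 58.80 mm, Ȳ = 57.07 mm

rectangular portion: A = 85 × 125 = 10625.00, centroid at (42.50, 62.50).
triangular portion: A = ½·60·125 = 3750.00, centroid at (105.00, 41.67).
ΣA = 14375.00 mm²
ΣAX̄ = (10625.00)(42.50) + (3750.00)(105.00) = 845312.50 mm³
ΣAȲ = (10625.00)(62.50) + (3750.00)(41.67) = 820312.50 mm³
X̄ = 845312.50 / 14375.00 = 58.80 mm
Ȳ = 820312.50 / 14375.00 = 57.07 mm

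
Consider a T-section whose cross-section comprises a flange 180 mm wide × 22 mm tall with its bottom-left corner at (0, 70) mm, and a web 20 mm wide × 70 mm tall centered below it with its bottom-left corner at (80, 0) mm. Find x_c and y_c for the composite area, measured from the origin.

x_c = 90.00 mm, y_c = 68.99 mm

web: A = 20 × 70 = 1400.00, centroid at (90.00, 35.00).
flange: A = 180 × 22 = 3960.00, centroid at (90.00, 81.00).
ΣA = 5360.00 mm²
ΣAx_c = (1400.00)(90.00) + (3960.00)(90.00) = 482400.00 mm³
ΣAy_c = (1400.00)(35.00) + (3960.00)(81.00) = 369760.00 mm³
x_c = 482400.00 / 5360.00 = 90.00 mm
y_c = 369760.00 / 5360.00 = 68.99 mm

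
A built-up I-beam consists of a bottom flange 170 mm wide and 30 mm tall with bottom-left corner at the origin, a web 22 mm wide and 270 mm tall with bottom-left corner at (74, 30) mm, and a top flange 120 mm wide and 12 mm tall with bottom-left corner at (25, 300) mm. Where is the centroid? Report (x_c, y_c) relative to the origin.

bottom flange: A = 170 × 30 = 5100.00, centroid at (85.00, 15.00).
web: A = 22 × 270 = 5940.00, centroid at (85.00, 165.00).
top flange: A = 120 × 12 = 1440.00, centroid at (85.00, 306.00).
ΣA = 12480.00 mm², ΣAx_c = 1060800.00 mm³, ΣAy_c = 1497240.00 mm³.
x_c = 1060800.00/12480.00 = 85.00 mm; y_c = 1497240.00/12480.00 = 119.97 mm.

x_c = 85.00 mm, y_c = 119.97 mm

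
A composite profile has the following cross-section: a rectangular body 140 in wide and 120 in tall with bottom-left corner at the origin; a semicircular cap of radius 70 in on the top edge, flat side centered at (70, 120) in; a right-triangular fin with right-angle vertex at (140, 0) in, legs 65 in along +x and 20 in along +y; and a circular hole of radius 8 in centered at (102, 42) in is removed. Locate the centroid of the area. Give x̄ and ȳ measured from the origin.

rectangular body: A = 140 × 120 = 16800.00, centroid at (70.00, 60.00).
semicircular top: A = ½π·70² = 7696.90, centroid at (70.00, 149.71).
triangular fin: A = ½·65·20 = 650.00, centroid at (161.67, 6.67).
hole: A = −π·8² = -201.06, centroid at (102.00, 42.00).
ΣA = 24945.84 in²
ΣAx̄ = (16800.00)(70.00) + (7696.90)(70.00) + (650.00)(161.67) + (-201.06)(102.00) = 1799358.16 in³
ΣAȳ = (16800.00)(60.00) + (7696.90)(149.71) + (650.00)(6.67) + (-201.06)(42.00) = 2156183.64 in³
x̄ = 1799358.16 / 24945.84 = 72.13 in
ȳ = 2156183.64 / 24945.84 = 86.43 in

x̄ = 72.13 in, ȳ = 86.43 in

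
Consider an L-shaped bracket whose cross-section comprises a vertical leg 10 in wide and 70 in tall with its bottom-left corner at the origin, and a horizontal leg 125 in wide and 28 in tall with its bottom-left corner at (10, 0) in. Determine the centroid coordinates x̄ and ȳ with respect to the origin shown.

vertical leg: A = 10 × 70 = 700.00, centroid at (5.00, 35.00).
horizontal leg: A = 125 × 28 = 3500.00, centroid at (72.50, 14.00).
ΣA = 4200.00 in²
ΣAx̄ = (700.00)(5.00) + (3500.00)(72.50) = 257250.00 in³
ΣAȳ = (700.00)(35.00) + (3500.00)(14.00) = 73500.00 in³
x̄ = 257250.00 / 4200.00 = 61.25 in
ȳ = 73500.00 / 4200.00 = 17.50 in

x̄ = 61.25 in, ȳ = 17.50 in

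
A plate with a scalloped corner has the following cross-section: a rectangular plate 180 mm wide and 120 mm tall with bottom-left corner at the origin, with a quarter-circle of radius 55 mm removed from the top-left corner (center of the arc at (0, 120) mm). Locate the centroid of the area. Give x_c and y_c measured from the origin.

plate: A = 180 × 120 = 21600.00, centroid at (90.00, 60.00).
removed quarter-circle: A = −¼π·55² = -2375.83, centroid at (23.34, 96.66).
ΣA = 19224.17 mm²
ΣAx_c = (21600.00)(90.00) + (-2375.83)(23.34) = 1888541.67 mm³
ΣAy_c = (21600.00)(60.00) + (-2375.83)(96.66) = 1066358.80 mm³
x_c = 1888541.67 / 19224.17 = 98.24 mm
y_c = 1066358.80 / 19224.17 = 55.47 mm

x_c = 98.24 mm, y_c = 55.47 mm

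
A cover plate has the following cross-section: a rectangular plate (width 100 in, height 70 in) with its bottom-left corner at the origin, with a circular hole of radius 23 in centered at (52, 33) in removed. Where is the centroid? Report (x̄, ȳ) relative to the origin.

Part | A | x̄ᵢ | ȳᵢ | A·x̄ᵢ | A·ȳᵢ
plate | 7000.00 | 50.00 | 35.00 | 350000.00 | 245000.00
hole | -1661.90 | 52.00 | 33.00 | -86418.93 | -54842.78
Σ | 5338.10 |  |  | 263581.07 | 190157.22
x̄ = 263581.07 / 5338.10 = 49.38 in
ȳ = 190157.22 / 5338.10 = 35.62 in

x̄ = 49.38 in, ȳ = 35.62 in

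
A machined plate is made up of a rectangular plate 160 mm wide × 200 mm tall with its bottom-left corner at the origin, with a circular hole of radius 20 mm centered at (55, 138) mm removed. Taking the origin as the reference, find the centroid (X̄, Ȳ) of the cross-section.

Part | A | x̄ᵢ | ȳᵢ | A·x̄ᵢ | A·ȳᵢ
plate | 32000.00 | 80.00 | 100.00 | 2560000.00 | 3200000.00
hole | -1256.64 | 55.00 | 138.00 | -69115.04 | -173415.91
Σ | 30743.36 |  |  | 2490884.96 | 3026584.09
X̄ = 2490884.96 / 30743.36 = 81.02 mm
Ȳ = 3026584.09 / 30743.36 = 98.45 mm

X̄ = 81.02 mm, Ȳ = 98.45 mm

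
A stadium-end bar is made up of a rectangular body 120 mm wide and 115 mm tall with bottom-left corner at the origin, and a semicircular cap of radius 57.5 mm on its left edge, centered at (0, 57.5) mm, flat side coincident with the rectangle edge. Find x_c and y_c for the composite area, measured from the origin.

rectangular body: A = 120 × 115 = 13800.00, centroid at (60.00, 57.50).
semicircular end: A = ½π·57.5² = 5193.45, centroid at (-24.40, 57.50).
ΣA = 18993.45 mm²
ΣAx_c = (13800.00)(60.00) + (5193.45)(-24.40) = 701260.42 mm³
ΣAy_c = (13800.00)(57.50) + (5193.45)(57.50) = 1092123.11 mm³
x_c = 701260.42 / 18993.45 = 36.92 mm
y_c = 1092123.11 / 18993.45 = 57.50 mm

x_c = 36.92 mm, y_c = 57.50 mm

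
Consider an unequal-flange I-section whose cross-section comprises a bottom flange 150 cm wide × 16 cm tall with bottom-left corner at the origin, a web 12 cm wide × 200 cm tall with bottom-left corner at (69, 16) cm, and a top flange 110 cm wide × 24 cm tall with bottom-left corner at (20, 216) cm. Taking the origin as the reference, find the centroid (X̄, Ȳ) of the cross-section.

bottom flange: A = 150 × 16 = 2400.00, centroid at (75.00, 8.00).
web: A = 12 × 200 = 2400.00, centroid at (75.00, 116.00).
top flange: A = 110 × 24 = 2640.00, centroid at (75.00, 228.00).
ΣA = 7440.00 cm²
ΣAX̄ = (2400.00)(75.00) + (2400.00)(75.00) + (2640.00)(75.00) = 558000.00 cm³
ΣAȲ = (2400.00)(8.00) + (2400.00)(116.00) + (2640.00)(228.00) = 899520.00 cm³
X̄ = 558000.00 / 7440.00 = 75.00 cm
Ȳ = 899520.00 / 7440.00 = 120.90 cm

X̄ = 75.00 cm, Ȳ = 120.90 cm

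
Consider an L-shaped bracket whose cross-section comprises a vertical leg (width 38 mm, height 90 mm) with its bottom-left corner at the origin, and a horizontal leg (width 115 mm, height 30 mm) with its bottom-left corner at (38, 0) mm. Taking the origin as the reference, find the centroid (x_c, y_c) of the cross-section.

x_c = 57.42 mm, y_c = 29.93 mm

vertical leg: A = 38 × 90 = 3420.00, centroid at (19.00, 45.00).
horizontal leg: A = 115 × 30 = 3450.00, centroid at (95.50, 15.00).
ΣA = 6870.00 mm², ΣAx_c = 394455.00 mm³, ΣAy_c = 205650.00 mm³.
x_c = 394455.00/6870.00 = 57.42 mm; y_c = 205650.00/6870.00 = 29.93 mm.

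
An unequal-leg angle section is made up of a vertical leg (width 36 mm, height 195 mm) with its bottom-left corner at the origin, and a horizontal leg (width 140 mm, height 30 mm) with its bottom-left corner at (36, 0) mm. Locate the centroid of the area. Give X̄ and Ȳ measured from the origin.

Part | A | x̄ᵢ | ȳᵢ | A·x̄ᵢ | A·ȳᵢ
vertical leg | 7020.00 | 18.00 | 97.50 | 126360.00 | 684450.00
horizontal leg | 4200.00 | 106.00 | 15.00 | 445200.00 | 63000.00
Σ | 11220.00 |  |  | 571560.00 | 747450.00
X̄ = 571560.00 / 11220.00 = 50.94 mm
Ȳ = 747450.00 / 11220.00 = 66.62 mm

X̄ = 50.94 mm, Ȳ = 66.62 mm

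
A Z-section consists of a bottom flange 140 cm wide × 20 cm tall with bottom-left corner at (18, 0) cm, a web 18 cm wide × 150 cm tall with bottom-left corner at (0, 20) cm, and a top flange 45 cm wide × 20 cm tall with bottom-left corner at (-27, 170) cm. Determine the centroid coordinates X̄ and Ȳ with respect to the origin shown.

bottom flange: A = 140 × 20 = 2800.00, centroid at (88.00, 10.00).
web: A = 18 × 150 = 2700.00, centroid at (9.00, 95.00).
top flange: A = 45 × 20 = 900.00, centroid at (-4.50, 180.00).
ΣA = 6400.00 cm²
ΣAX̄ = (2800.00)(88.00) + (2700.00)(9.00) + (900.00)(-4.50) = 266650.00 cm³
ΣAȲ = (2800.00)(10.00) + (2700.00)(95.00) + (900.00)(180.00) = 446500.00 cm³
X̄ = 266650.00 / 6400.00 = 41.66 cm
Ȳ = 446500.00 / 6400.00 = 69.77 cm

X̄ = 41.66 cm, Ȳ = 69.77 cm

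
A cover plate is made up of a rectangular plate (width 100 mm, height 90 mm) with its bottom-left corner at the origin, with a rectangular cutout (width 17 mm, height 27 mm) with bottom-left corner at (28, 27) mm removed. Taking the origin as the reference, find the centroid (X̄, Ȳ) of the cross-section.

X̄ = 50.73 mm, Ȳ = 45.24 mm

plate: A = 100 × 90 = 9000.00, centroid at (50.00, 45.00).
hole: A = −(17 × 27) = -459.00, centroid at (36.50, 40.50).
ΣA = 8541.00 mm², ΣAX̄ = 433246.50 mm³, ΣAȲ = 386410.50 mm³.
X̄ = 433246.50/8541.00 = 50.73 mm; Ȳ = 386410.50/8541.00 = 45.24 mm.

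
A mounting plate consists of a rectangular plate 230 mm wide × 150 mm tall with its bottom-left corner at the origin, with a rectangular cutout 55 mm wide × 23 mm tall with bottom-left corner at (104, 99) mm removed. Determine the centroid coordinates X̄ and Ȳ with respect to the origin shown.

X̄ = 114.37 mm, Ȳ = 73.65 mm

plate: A = 230 × 150 = 34500.00, centroid at (115.00, 75.00).
hole: A = −(55 × 23) = -1265.00, centroid at (131.50, 110.50).
ΣA = 33235.00 mm²
ΣAX̄ = (34500.00)(115.00) + (-1265.00)(131.50) = 3801152.50 mm³
ΣAȲ = (34500.00)(75.00) + (-1265.00)(110.50) = 2447717.50 mm³
X̄ = 3801152.50 / 33235.00 = 114.37 mm
Ȳ = 2447717.50 / 33235.00 = 73.65 mm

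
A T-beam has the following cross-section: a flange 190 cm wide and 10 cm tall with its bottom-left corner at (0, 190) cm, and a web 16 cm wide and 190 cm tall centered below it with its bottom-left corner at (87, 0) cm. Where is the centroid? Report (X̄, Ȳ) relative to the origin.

X̄ = 95.00 cm, Ȳ = 133.46 cm

Part | A | x̄ᵢ | ȳᵢ | A·x̄ᵢ | A·ȳᵢ
web | 3040.00 | 95.00 | 95.00 | 288800.00 | 288800.00
flange | 1900.00 | 95.00 | 195.00 | 180500.00 | 370500.00
Σ | 4940.00 |  |  | 469300.00 | 659300.00
X̄ = 469300.00 / 4940.00 = 95.00 cm
Ȳ = 659300.00 / 4940.00 = 133.46 cm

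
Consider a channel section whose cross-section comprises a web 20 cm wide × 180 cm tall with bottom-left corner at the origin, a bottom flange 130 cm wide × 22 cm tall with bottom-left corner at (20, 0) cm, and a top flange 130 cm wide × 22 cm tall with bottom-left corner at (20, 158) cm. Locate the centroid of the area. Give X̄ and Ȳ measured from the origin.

X̄ = 56.03 cm, Ȳ = 90.00 cm

web: A = 20 × 180 = 3600.00, centroid at (10.00, 90.00).
bottom flange: A = 130 × 22 = 2860.00, centroid at (85.00, 11.00).
top flange: A = 130 × 22 = 2860.00, centroid at (85.00, 169.00).
ΣA = 9320.00 cm², ΣAX̄ = 522200.00 cm³, ΣAȲ = 838800.00 cm³.
X̄ = 522200.00/9320.00 = 56.03 cm; Ȳ = 838800.00/9320.00 = 90.00 cm.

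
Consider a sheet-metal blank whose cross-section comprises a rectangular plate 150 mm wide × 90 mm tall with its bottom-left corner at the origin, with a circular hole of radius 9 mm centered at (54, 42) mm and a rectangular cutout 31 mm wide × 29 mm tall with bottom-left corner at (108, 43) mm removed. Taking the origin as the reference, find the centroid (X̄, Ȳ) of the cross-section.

X̄ = 71.90 mm, Ȳ = 44.15 mm

Part | A | x̄ᵢ | ȳᵢ | A·x̄ᵢ | A·ȳᵢ
plate | 13500.00 | 75.00 | 45.00 | 1012500.00 | 607500.00
hole 1 | -254.47 | 54.00 | 42.00 | -13741.33 | -10687.70
hole 2 | -899.00 | 123.50 | 57.50 | -111026.50 | -51692.50
Σ | 12346.53 |  |  | 887732.17 | 545119.80
X̄ = 887732.17 / 12346.53 = 71.90 mm
Ȳ = 545119.80 / 12346.53 = 44.15 mm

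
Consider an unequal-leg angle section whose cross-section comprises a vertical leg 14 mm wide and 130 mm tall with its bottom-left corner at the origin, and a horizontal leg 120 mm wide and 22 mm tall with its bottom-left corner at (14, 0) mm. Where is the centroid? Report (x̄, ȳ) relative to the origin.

Part | A | x̄ᵢ | ȳᵢ | A·x̄ᵢ | A·ȳᵢ
vertical leg | 1820.00 | 7.00 | 65.00 | 12740.00 | 118300.00
horizontal leg | 2640.00 | 74.00 | 11.00 | 195360.00 | 29040.00
Σ | 4460.00 |  |  | 208100.00 | 147340.00
x̄ = 208100.00 / 4460.00 = 46.66 mm
ȳ = 147340.00 / 4460.00 = 33.04 mm

x̄ = 46.66 mm, ȳ = 33.04 mm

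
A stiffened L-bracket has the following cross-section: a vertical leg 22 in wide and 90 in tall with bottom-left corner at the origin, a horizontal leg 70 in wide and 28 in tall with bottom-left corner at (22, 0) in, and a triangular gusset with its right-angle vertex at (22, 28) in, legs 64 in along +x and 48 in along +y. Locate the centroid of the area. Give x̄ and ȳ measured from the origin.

x̄ = 36.53 in, ȳ = 33.62 in

Part | A | x̄ᵢ | ȳᵢ | A·x̄ᵢ | A·ȳᵢ
vertical leg | 1980.00 | 11.00 | 45.00 | 21780.00 | 89100.00
horizontal leg | 1960.00 | 57.00 | 14.00 | 111720.00 | 27440.00
gusset | 1536.00 | 43.33 | 44.00 | 66560.00 | 67584.00
Σ | 5476.00 |  |  | 200060.00 | 184124.00
x̄ = 200060.00 / 5476.00 = 36.53 in
ȳ = 184124.00 / 5476.00 = 33.62 in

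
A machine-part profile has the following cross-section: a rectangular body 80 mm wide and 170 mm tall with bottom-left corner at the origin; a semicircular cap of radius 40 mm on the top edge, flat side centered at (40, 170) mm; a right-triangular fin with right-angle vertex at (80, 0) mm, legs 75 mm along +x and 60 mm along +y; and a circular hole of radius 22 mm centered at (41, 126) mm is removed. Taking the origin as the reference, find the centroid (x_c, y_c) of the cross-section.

Part | A | x̄ᵢ | ȳᵢ | A·x̄ᵢ | A·ȳᵢ
rectangular body | 13600.00 | 40.00 | 85.00 | 544000.00 | 1156000.00
semicircular top | 2513.27 | 40.00 | 186.98 | 100530.96 | 469923.27
triangular fin | 2250.00 | 105.00 | 20.00 | 236250.00 | 45000.00
hole | -1520.53 | 41.00 | 126.00 | -62341.76 | -191586.89
Σ | 16842.74 |  |  | 818439.20 | 1479336.38
x_c = 818439.20 / 16842.74 = 48.59 mm
y_c = 1479336.38 / 16842.74 = 87.83 mm

x_c = 48.59 mm, y_c = 87.83 mm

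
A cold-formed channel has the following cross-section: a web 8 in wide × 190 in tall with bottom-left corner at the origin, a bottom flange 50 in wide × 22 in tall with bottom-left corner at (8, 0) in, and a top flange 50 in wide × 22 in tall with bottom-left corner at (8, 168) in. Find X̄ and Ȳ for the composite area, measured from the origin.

web: A = 8 × 190 = 1520.00, centroid at (4.00, 95.00).
bottom flange: A = 50 × 22 = 1100.00, centroid at (33.00, 11.00).
top flange: A = 50 × 22 = 1100.00, centroid at (33.00, 179.00).
ΣA = 3720.00 in²
ΣAX̄ = (1520.00)(4.00) + (1100.00)(33.00) + (1100.00)(33.00) = 78680.00 in³
ΣAȲ = (1520.00)(95.00) + (1100.00)(11.00) + (1100.00)(179.00) = 353400.00 in³
X̄ = 78680.00 / 3720.00 = 21.15 in
Ȳ = 353400.00 / 3720.00 = 95.00 in

X̄ = 21.15 in, Ȳ = 95.00 in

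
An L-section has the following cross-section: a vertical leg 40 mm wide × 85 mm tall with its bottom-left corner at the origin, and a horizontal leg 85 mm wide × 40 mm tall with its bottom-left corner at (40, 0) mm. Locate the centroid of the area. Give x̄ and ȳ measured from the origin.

x̄ = 51.25 mm, ȳ = 31.25 mm

vertical leg: A = 40 × 85 = 3400.00, centroid at (20.00, 42.50).
horizontal leg: A = 85 × 40 = 3400.00, centroid at (82.50, 20.00).
ΣA = 6800.00 mm²
ΣAx̄ = (3400.00)(20.00) + (3400.00)(82.50) = 348500.00 mm³
ΣAȳ = (3400.00)(42.50) + (3400.00)(20.00) = 212500.00 mm³
x̄ = 348500.00 / 6800.00 = 51.25 mm
ȳ = 212500.00 / 6800.00 = 31.25 mm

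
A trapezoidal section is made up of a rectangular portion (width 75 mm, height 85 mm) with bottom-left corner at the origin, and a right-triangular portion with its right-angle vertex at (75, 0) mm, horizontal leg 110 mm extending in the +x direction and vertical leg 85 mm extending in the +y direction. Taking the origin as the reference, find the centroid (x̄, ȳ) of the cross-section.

x̄ = 68.88 mm, ȳ = 36.51 mm

rectangular portion: A = 75 × 85 = 6375.00, centroid at (37.50, 42.50).
triangular portion: A = ½·110·85 = 4675.00, centroid at (111.67, 28.33).
ΣA = 11050.00 mm²
ΣAx̄ = (6375.00)(37.50) + (4675.00)(111.67) = 761104.17 mm³
ΣAȳ = (6375.00)(42.50) + (4675.00)(28.33) = 403395.83 mm³
x̄ = 761104.17 / 11050.00 = 68.88 mm
ȳ = 403395.83 / 11050.00 = 36.51 mm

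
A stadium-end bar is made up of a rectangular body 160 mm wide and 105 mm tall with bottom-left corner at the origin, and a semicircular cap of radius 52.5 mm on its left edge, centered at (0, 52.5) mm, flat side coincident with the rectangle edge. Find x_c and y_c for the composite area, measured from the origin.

Part | A | x̄ᵢ | ȳᵢ | A·x̄ᵢ | A·ȳᵢ
rectangular body | 16800.00 | 80.00 | 52.50 | 1344000.00 | 882000.00
semicircular end | 4329.51 | -22.28 | 52.50 | -96468.75 | 227299.14
Σ | 21129.51 |  |  | 1247531.25 | 1109299.14
x_c = 1247531.25 / 21129.51 = 59.04 mm
y_c = 1109299.14 / 21129.51 = 52.50 mm

x_c = 59.04 mm, y_c = 52.50 mm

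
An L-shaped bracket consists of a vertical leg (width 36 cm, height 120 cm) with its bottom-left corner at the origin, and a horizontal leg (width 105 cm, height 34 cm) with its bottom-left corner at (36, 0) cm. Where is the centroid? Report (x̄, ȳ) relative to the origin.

vertical leg: A = 36 × 120 = 4320.00, centroid at (18.00, 60.00).
horizontal leg: A = 105 × 34 = 3570.00, centroid at (88.50, 17.00).
ΣA = 7890.00 cm², ΣAx̄ = 393705.00 cm³, ΣAȳ = 319890.00 cm³.
x̄ = 393705.00/7890.00 = 49.90 cm; ȳ = 319890.00/7890.00 = 40.54 cm.

x̄ = 49.90 cm, ȳ = 40.54 cm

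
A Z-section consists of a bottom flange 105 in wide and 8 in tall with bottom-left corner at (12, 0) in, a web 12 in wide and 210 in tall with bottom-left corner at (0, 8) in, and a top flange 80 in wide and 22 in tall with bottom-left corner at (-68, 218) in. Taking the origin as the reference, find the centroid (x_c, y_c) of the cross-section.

Part | A | x̄ᵢ | ȳᵢ | A·x̄ᵢ | A·ȳᵢ
bottom flange | 840.00 | 64.50 | 4.00 | 54180.00 | 3360.00
web | 2520.00 | 6.00 | 113.00 | 15120.00 | 284760.00
top flange | 1760.00 | -28.00 | 229.00 | -49280.00 | 403040.00
Σ | 5120.00 |  |  | 20020.00 | 691160.00
x_c = 20020.00 / 5120.00 = 3.91 in
y_c = 691160.00 / 5120.00 = 134.99 in

x_c = 3.91 in, y_c = 134.99 in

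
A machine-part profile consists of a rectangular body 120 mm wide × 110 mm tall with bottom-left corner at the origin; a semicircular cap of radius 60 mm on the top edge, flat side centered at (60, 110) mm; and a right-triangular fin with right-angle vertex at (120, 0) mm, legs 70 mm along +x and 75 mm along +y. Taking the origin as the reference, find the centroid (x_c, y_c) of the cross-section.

rectangular body: A = 120 × 110 = 13200.00, centroid at (60.00, 55.00).
semicircular top: A = ½π·60² = 5654.87, centroid at (60.00, 135.46).
triangular fin: A = ½·70·75 = 2625.00, centroid at (143.33, 25.00).
ΣA = 21479.87 mm², ΣAx_c = 1507542.01 mm³, ΣAy_c = 1557660.35 mm³.
x_c = 1507542.01/21479.87 = 70.18 mm; y_c = 1557660.35/21479.87 = 72.52 mm.

x_c = 70.18 mm, y_c = 72.52 mm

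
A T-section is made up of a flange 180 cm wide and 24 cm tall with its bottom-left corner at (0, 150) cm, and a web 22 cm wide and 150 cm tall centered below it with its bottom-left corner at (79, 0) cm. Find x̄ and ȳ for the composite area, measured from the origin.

Part | A | x̄ᵢ | ȳᵢ | A·x̄ᵢ | A·ȳᵢ
web | 3300.00 | 90.00 | 75.00 | 297000.00 | 247500.00
flange | 4320.00 | 90.00 | 162.00 | 388800.00 | 699840.00
Σ | 7620.00 |  |  | 685800.00 | 947340.00
x̄ = 685800.00 / 7620.00 = 90.00 cm
ȳ = 947340.00 / 7620.00 = 124.32 cm

x̄ = 90.00 cm, ȳ = 124.32 cm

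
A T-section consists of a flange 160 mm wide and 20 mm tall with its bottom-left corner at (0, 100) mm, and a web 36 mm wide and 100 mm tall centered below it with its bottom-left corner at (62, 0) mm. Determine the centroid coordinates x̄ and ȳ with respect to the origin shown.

web: A = 36 × 100 = 3600.00, centroid at (80.00, 50.00).
flange: A = 160 × 20 = 3200.00, centroid at (80.00, 110.00).
ΣA = 6800.00 mm²
ΣAx̄ = (3600.00)(80.00) + (3200.00)(80.00) = 544000.00 mm³
ΣAȳ = (3600.00)(50.00) + (3200.00)(110.00) = 532000.00 mm³
x̄ = 544000.00 / 6800.00 = 80.00 mm
ȳ = 532000.00 / 6800.00 = 78.24 mm

x̄ = 80.00 mm, ȳ = 78.24 mm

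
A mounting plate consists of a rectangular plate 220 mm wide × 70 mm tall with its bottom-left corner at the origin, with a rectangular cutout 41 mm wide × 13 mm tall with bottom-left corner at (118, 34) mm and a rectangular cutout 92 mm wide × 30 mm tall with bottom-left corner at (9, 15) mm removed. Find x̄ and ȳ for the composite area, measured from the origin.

plate: A = 220 × 70 = 15400.00, centroid at (110.00, 35.00).
hole 1: A = −(41 × 13) = -533.00, centroid at (138.50, 40.50).
hole 2: A = −(92 × 30) = -2760.00, centroid at (55.00, 30.00).
ΣA = 12107.00 mm², ΣAx̄ = 1468379.50 mm³, ΣAȳ = 434613.50 mm³.
x̄ = 1468379.50/12107.00 = 121.28 mm; ȳ = 434613.50/12107.00 = 35.90 mm.

x̄ = 121.28 mm, ȳ = 35.90 mm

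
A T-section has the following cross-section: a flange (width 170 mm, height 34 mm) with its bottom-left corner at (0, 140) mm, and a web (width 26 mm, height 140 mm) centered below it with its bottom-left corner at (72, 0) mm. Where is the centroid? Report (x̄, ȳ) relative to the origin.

Part | A | x̄ᵢ | ȳᵢ | A·x̄ᵢ | A·ȳᵢ
web | 3640.00 | 85.00 | 70.00 | 309400.00 | 254800.00
flange | 5780.00 | 85.00 | 157.00 | 491300.00 | 907460.00
Σ | 9420.00 |  |  | 800700.00 | 1162260.00
x̄ = 800700.00 / 9420.00 = 85.00 mm
ȳ = 1162260.00 / 9420.00 = 123.38 mm

x̄ = 85.00 mm, ȳ = 123.38 mm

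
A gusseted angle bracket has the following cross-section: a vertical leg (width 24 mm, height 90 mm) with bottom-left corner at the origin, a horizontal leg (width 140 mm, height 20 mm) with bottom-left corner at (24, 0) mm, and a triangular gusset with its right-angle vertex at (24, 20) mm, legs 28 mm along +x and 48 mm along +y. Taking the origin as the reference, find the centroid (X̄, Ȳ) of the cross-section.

X̄ = 55.31 mm, Ȳ = 26.53 mm

vertical leg: A = 24 × 90 = 2160.00, centroid at (12.00, 45.00).
horizontal leg: A = 140 × 20 = 2800.00, centroid at (94.00, 10.00).
gusset: A = ½·28·48 = 672.00, centroid at (33.33, 36.00).
ΣA = 5632.00 mm², ΣAX̄ = 311520.00 mm³, ΣAȲ = 149392.00 mm³.
X̄ = 311520.00/5632.00 = 55.31 mm; Ȳ = 149392.00/5632.00 = 26.53 mm.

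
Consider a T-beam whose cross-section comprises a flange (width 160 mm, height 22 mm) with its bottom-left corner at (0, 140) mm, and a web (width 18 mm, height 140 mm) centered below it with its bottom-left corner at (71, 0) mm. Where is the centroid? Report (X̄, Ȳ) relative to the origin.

Part | A | x̄ᵢ | ȳᵢ | A·x̄ᵢ | A·ȳᵢ
web | 2520.00 | 80.00 | 70.00 | 201600.00 | 176400.00
flange | 3520.00 | 80.00 | 151.00 | 281600.00 | 531520.00
Σ | 6040.00 |  |  | 483200.00 | 707920.00
X̄ = 483200.00 / 6040.00 = 80.00 mm
Ȳ = 707920.00 / 6040.00 = 117.21 mm

X̄ = 80.00 mm, Ȳ = 117.21 mm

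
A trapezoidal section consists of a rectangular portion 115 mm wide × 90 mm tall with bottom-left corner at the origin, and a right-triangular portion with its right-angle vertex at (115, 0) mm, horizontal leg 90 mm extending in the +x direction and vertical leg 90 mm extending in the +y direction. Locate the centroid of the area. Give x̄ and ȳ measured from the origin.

rectangular portion: A = 115 × 90 = 10350.00, centroid at (57.50, 45.00).
triangular portion: A = ½·90·90 = 4050.00, centroid at (145.00, 30.00).
ΣA = 14400.00 mm²
ΣAx̄ = (10350.00)(57.50) + (4050.00)(145.00) = 1182375.00 mm³
ΣAȳ = (10350.00)(45.00) + (4050.00)(30.00) = 587250.00 mm³
x̄ = 1182375.00 / 14400.00 = 82.11 mm
ȳ = 587250.00 / 14400.00 = 40.78 mm

x̄ = 82.11 mm, ȳ = 40.78 mm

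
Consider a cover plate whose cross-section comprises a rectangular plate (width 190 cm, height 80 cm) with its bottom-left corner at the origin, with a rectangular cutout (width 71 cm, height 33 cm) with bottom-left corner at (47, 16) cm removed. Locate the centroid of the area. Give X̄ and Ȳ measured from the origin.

Part | A | x̄ᵢ | ȳᵢ | A·x̄ᵢ | A·ȳᵢ
plate | 15200.00 | 95.00 | 40.00 | 1444000.00 | 608000.00
hole | -2343.00 | 82.50 | 32.50 | -193297.50 | -76147.50
Σ | 12857.00 |  |  | 1250702.50 | 531852.50
X̄ = 1250702.50 / 12857.00 = 97.28 cm
Ȳ = 531852.50 / 12857.00 = 41.37 cm

X̄ = 97.28 cm, Ȳ = 41.37 cm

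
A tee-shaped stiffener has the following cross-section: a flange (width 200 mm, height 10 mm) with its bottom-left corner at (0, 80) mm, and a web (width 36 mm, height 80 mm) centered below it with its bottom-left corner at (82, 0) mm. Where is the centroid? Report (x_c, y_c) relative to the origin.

x_c = 100.00 mm, y_c = 58.44 mm

web: A = 36 × 80 = 2880.00, centroid at (100.00, 40.00).
flange: A = 200 × 10 = 2000.00, centroid at (100.00, 85.00).
ΣA = 4880.00 mm², ΣAx_c = 488000.00 mm³, ΣAy_c = 285200.00 mm³.
x_c = 488000.00/4880.00 = 100.00 mm; y_c = 285200.00/4880.00 = 58.44 mm.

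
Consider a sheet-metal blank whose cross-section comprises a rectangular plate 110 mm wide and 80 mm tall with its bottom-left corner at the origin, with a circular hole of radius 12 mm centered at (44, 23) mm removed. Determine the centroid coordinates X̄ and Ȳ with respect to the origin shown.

plate: A = 110 × 80 = 8800.00, centroid at (55.00, 40.00).
hole: A = −π·12² = -452.39, centroid at (44.00, 23.00).
ΣA = 8347.61 mm², ΣAX̄ = 464094.87 mm³, ΣAȲ = 341595.05 mm³.
X̄ = 464094.87/8347.61 = 55.60 mm; Ȳ = 341595.05/8347.61 = 40.92 mm.

X̄ = 55.60 mm, Ȳ = 40.92 mm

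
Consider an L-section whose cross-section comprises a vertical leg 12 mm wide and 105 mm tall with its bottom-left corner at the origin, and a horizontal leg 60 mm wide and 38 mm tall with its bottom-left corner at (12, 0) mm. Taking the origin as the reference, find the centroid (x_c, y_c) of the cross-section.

x_c = 29.19 mm, y_c = 30.92 mm

vertical leg: A = 12 × 105 = 1260.00, centroid at (6.00, 52.50).
horizontal leg: A = 60 × 38 = 2280.00, centroid at (42.00, 19.00).
ΣA = 3540.00 mm², ΣAx_c = 103320.00 mm³, ΣAy_c = 109470.00 mm³.
x_c = 103320.00/3540.00 = 29.19 mm; y_c = 109470.00/3540.00 = 30.92 mm.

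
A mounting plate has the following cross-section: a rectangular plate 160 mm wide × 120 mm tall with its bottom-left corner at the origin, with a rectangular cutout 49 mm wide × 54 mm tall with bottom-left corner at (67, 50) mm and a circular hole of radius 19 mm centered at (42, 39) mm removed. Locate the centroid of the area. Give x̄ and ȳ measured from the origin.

plate: A = 160 × 120 = 19200.00, centroid at (80.00, 60.00).
hole 1: A = −(49 × 54) = -2646.00, centroid at (91.50, 77.00).
hole 2: A = −π·19² = -1134.11, centroid at (42.00, 39.00).
ΣA = 15419.89 mm², ΣAx̄ = 1246258.17 mm³, ΣAȳ = 904027.52 mm³.
x̄ = 1246258.17/15419.89 = 80.82 mm; ȳ = 904027.52/15419.89 = 58.63 mm.

x̄ = 80.82 mm, ȳ = 58.63 mm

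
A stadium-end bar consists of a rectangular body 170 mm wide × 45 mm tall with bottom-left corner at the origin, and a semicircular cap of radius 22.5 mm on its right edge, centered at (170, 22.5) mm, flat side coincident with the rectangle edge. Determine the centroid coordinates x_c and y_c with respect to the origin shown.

Part | A | x̄ᵢ | ȳᵢ | A·x̄ᵢ | A·ȳᵢ
rectangular body | 7650.00 | 85.00 | 22.50 | 650250.00 | 172125.00
semicircular end | 795.22 | 179.55 | 22.50 | 142780.41 | 17892.35
Σ | 8445.22 |  |  | 793030.41 | 190017.35
x_c = 793030.41 / 8445.22 = 93.90 mm
y_c = 190017.35 / 8445.22 = 22.50 mm

x_c = 93.90 mm, y_c = 22.50 mm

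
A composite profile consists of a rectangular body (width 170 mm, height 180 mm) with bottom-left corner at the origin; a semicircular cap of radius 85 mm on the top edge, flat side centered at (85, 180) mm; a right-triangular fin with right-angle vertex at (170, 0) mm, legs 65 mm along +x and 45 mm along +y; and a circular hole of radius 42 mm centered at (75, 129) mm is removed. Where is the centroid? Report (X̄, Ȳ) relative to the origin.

Part | A | x̄ᵢ | ȳᵢ | A·x̄ᵢ | A·ȳᵢ
rectangular body | 30600.00 | 85.00 | 90.00 | 2601000.00 | 2754000.00
semicircular top | 11349.00 | 85.00 | 216.08 | 964665.29 | 2452237.29
triangular fin | 1462.50 | 191.67 | 15.00 | 280312.50 | 21937.50
hole | -5541.77 | 75.00 | 129.00 | -415632.71 | -714888.26
Σ | 37869.73 |  |  | 3430345.09 | 4513286.53
X̄ = 3430345.09 / 37869.73 = 90.58 mm
Ȳ = 4513286.53 / 37869.73 = 119.18 mm

X̄ = 90.58 mm, Ȳ = 119.18 mm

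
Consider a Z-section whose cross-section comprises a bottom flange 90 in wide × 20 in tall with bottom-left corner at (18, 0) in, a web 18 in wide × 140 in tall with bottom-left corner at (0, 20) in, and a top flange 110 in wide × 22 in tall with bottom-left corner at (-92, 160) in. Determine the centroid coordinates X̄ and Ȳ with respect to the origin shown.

X̄ = 6.91 in, Ȳ = 97.72 in

bottom flange: A = 90 × 20 = 1800.00, centroid at (63.00, 10.00).
web: A = 18 × 140 = 2520.00, centroid at (9.00, 90.00).
top flange: A = 110 × 22 = 2420.00, centroid at (-37.00, 171.00).
ΣA = 6740.00 in²
ΣAX̄ = (1800.00)(63.00) + (2520.00)(9.00) + (2420.00)(-37.00) = 46540.00 in³
ΣAȲ = (1800.00)(10.00) + (2520.00)(90.00) + (2420.00)(171.00) = 658620.00 in³
X̄ = 46540.00 / 6740.00 = 6.91 in
Ȳ = 658620.00 / 6740.00 = 97.72 in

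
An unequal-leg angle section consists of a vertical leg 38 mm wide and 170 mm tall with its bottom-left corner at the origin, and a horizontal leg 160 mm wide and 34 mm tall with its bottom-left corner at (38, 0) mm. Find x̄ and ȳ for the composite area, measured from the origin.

x̄ = 64.26 mm, ȳ = 53.91 mm

vertical leg: A = 38 × 170 = 6460.00, centroid at (19.00, 85.00).
horizontal leg: A = 160 × 34 = 5440.00, centroid at (118.00, 17.00).
ΣA = 11900.00 mm², ΣAx̄ = 764660.00 mm³, ΣAȳ = 641580.00 mm³.
x̄ = 764660.00/11900.00 = 64.26 mm; ȳ = 641580.00/11900.00 = 53.91 mm.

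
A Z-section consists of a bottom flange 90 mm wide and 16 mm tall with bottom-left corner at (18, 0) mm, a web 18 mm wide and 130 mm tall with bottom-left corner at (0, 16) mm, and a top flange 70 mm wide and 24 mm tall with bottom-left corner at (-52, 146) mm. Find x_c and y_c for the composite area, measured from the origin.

x_c = 15.24 mm, y_c = 85.44 mm

bottom flange: A = 90 × 16 = 1440.00, centroid at (63.00, 8.00).
web: A = 18 × 130 = 2340.00, centroid at (9.00, 81.00).
top flange: A = 70 × 24 = 1680.00, centroid at (-17.00, 158.00).
ΣA = 5460.00 mm², ΣAx_c = 83220.00 mm³, ΣAy_c = 466500.00 mm³.
x_c = 83220.00/5460.00 = 15.24 mm; y_c = 466500.00/5460.00 = 85.44 mm.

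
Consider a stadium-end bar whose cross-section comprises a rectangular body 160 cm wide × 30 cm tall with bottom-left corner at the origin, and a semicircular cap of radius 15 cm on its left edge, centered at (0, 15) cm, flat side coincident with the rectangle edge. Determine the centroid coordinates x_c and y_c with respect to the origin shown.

x_c = 74.08 cm, y_c = 15.00 cm

rectangular body: A = 160 × 30 = 4800.00, centroid at (80.00, 15.00).
semicircular end: A = ½π·15² = 353.43, centroid at (-6.37, 15.00).
ΣA = 5153.43 cm², ΣAx_c = 381750.00 cm³, ΣAy_c = 77301.44 cm³.
x_c = 381750.00/5153.43 = 74.08 cm; y_c = 77301.44/5153.43 = 15.00 cm.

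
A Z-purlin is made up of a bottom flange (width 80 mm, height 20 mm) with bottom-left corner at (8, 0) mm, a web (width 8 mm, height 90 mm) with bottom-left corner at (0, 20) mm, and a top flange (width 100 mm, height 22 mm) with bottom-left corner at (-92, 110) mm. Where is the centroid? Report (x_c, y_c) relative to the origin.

x_c = -2.81 mm, y_c = 72.79 mm

Part | A | x̄ᵢ | ȳᵢ | A·x̄ᵢ | A·ȳᵢ
bottom flange | 1600.00 | 48.00 | 10.00 | 76800.00 | 16000.00
web | 720.00 | 4.00 | 65.00 | 2880.00 | 46800.00
top flange | 2200.00 | -42.00 | 121.00 | -92400.00 | 266200.00
Σ | 4520.00 |  |  | -12720.00 | 329000.00
x_c = -12720.00 / 4520.00 = -2.81 mm
y_c = 329000.00 / 4520.00 = 72.79 mm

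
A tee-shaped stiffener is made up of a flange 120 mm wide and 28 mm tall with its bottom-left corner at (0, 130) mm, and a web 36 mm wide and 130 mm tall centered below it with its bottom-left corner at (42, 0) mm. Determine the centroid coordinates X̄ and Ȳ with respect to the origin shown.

Part | A | x̄ᵢ | ȳᵢ | A·x̄ᵢ | A·ȳᵢ
web | 4680.00 | 60.00 | 65.00 | 280800.00 | 304200.00
flange | 3360.00 | 60.00 | 144.00 | 201600.00 | 483840.00
Σ | 8040.00 |  |  | 482400.00 | 788040.00
X̄ = 482400.00 / 8040.00 = 60.00 mm
Ȳ = 788040.00 / 8040.00 = 98.01 mm

X̄ = 60.00 mm, Ȳ = 98.01 mm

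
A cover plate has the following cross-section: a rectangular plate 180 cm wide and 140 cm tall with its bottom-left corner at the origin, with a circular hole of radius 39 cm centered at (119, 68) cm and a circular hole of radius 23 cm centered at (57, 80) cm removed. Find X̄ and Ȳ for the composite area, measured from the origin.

X̄ = 85.54 cm, Ȳ = 69.62 cm

Part | A | x̄ᵢ | ȳᵢ | A·x̄ᵢ | A·ȳᵢ
plate | 25200.00 | 90.00 | 70.00 | 2268000.00 | 1764000.00
hole 1 | -4778.36 | 119.00 | 68.00 | -568625.13 | -324928.64
hole 2 | -1661.90 | 57.00 | 80.00 | -94728.44 | -132952.20
Σ | 18759.74 |  |  | 1604646.43 | 1306119.15
X̄ = 1604646.43 / 18759.74 = 85.54 cm
Ȳ = 1306119.15 / 18759.74 = 69.62 cm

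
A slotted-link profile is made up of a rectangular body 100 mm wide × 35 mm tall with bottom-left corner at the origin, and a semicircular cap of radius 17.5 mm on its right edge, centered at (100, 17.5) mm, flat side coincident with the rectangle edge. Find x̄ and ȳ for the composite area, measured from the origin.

x̄ = 56.94 mm, ȳ = 17.50 mm

Part | A | x̄ᵢ | ȳᵢ | A·x̄ᵢ | A·ȳᵢ
rectangular body | 3500.00 | 50.00 | 17.50 | 175000.00 | 61250.00
semicircular end | 481.06 | 107.43 | 17.50 | 51678.55 | 8418.49
Σ | 3981.06 |  |  | 226678.55 | 69668.49
x̄ = 226678.55 / 3981.06 = 56.94 mm
ȳ = 69668.49 / 3981.06 = 17.50 mm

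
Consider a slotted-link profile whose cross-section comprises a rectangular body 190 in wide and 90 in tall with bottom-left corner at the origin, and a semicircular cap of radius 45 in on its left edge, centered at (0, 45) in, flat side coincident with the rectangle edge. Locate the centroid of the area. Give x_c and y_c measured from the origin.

x_c = 77.10 in, y_c = 45.00 in

rectangular body: A = 190 × 90 = 17100.00, centroid at (95.00, 45.00).
semicircular end: A = ½π·45² = 3180.86, centroid at (-19.10, 45.00).
ΣA = 20280.86 in², ΣAx_c = 1563750.00 in³, ΣAy_c = 912638.82 in³.
x_c = 1563750.00/20280.86 = 77.10 in; y_c = 912638.82/20280.86 = 45.00 in.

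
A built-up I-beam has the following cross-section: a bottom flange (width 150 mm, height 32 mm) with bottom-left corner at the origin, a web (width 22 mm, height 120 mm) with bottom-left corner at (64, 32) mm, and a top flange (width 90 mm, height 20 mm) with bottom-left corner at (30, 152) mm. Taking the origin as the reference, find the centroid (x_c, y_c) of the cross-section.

bottom flange: A = 150 × 32 = 4800.00, centroid at (75.00, 16.00).
web: A = 22 × 120 = 2640.00, centroid at (75.00, 92.00).
top flange: A = 90 × 20 = 1800.00, centroid at (75.00, 162.00).
ΣA = 9240.00 mm², ΣAx_c = 693000.00 mm³, ΣAy_c = 611280.00 mm³.
x_c = 693000.00/9240.00 = 75.00 mm; y_c = 611280.00/9240.00 = 66.16 mm.

x_c = 75.00 mm, y_c = 66.16 mm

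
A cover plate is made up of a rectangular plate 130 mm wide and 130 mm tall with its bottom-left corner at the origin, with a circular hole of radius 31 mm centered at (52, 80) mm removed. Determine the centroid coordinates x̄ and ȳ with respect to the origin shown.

Part | A | x̄ᵢ | ȳᵢ | A·x̄ᵢ | A·ȳᵢ
plate | 16900.00 | 65.00 | 65.00 | 1098500.00 | 1098500.00
hole | -3019.07 | 52.00 | 80.00 | -156991.67 | -241525.64
Σ | 13880.93 |  |  | 941508.33 | 856974.36
x̄ = 941508.33 / 13880.93 = 67.83 mm
ȳ = 856974.36 / 13880.93 = 61.74 mm

x̄ = 67.83 mm, ȳ = 61.74 mm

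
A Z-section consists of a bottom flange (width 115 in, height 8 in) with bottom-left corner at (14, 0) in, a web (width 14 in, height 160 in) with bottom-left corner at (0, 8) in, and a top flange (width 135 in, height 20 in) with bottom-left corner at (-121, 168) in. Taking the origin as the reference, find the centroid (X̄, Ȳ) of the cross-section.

X̄ = -10.75 in, Ȳ = 116.28 in

bottom flange: A = 115 × 8 = 920.00, centroid at (71.50, 4.00).
web: A = 14 × 160 = 2240.00, centroid at (7.00, 88.00).
top flange: A = 135 × 20 = 2700.00, centroid at (-53.50, 178.00).
ΣA = 5860.00 in², ΣAX̄ = -62990.00 in³, ΣAȲ = 681400.00 in³.
X̄ = -62990.00/5860.00 = -10.75 in; Ȳ = 681400.00/5860.00 = 116.28 in.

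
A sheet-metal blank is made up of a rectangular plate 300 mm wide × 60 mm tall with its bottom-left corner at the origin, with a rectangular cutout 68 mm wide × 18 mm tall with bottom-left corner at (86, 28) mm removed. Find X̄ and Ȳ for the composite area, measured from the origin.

X̄ = 152.19 mm, Ȳ = 29.49 mm

plate: A = 300 × 60 = 18000.00, centroid at (150.00, 30.00).
hole: A = −(68 × 18) = -1224.00, centroid at (120.00, 37.00).
ΣA = 16776.00 mm², ΣAX̄ = 2553120.00 mm³, ΣAȲ = 494712.00 mm³.
X̄ = 2553120.00/16776.00 = 152.19 mm; Ȳ = 494712.00/16776.00 = 29.49 mm.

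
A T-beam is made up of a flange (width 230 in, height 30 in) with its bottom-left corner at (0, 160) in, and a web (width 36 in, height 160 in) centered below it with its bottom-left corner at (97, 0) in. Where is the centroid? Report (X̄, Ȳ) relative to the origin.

web: A = 36 × 160 = 5760.00, centroid at (115.00, 80.00).
flange: A = 230 × 30 = 6900.00, centroid at (115.00, 175.00).
ΣA = 12660.00 in²
ΣAX̄ = (5760.00)(115.00) + (6900.00)(115.00) = 1455900.00 in³
ΣAȲ = (5760.00)(80.00) + (6900.00)(175.00) = 1668300.00 in³
X̄ = 1455900.00 / 12660.00 = 115.00 in
Ȳ = 1668300.00 / 12660.00 = 131.78 in

X̄ = 115.00 in, Ȳ = 131.78 in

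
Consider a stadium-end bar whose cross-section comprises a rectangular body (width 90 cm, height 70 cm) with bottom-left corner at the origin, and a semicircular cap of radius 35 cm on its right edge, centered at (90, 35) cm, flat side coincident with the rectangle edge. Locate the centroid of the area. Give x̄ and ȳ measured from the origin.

x̄ = 59.00 cm, ȳ = 35.00 cm

Part | A | x̄ᵢ | ȳᵢ | A·x̄ᵢ | A·ȳᵢ
rectangular body | 6300.00 | 45.00 | 35.00 | 283500.00 | 220500.00
semicircular end | 1924.23 | 104.85 | 35.00 | 201763.63 | 67347.89
Σ | 8224.23 |  |  | 485263.63 | 287847.89
x̄ = 485263.63 / 8224.23 = 59.00 cm
ȳ = 287847.89 / 8224.23 = 35.00 cm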